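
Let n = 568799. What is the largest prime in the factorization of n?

568799 = 7 · 81257
81257 = 11 · 7387
7387 = 83 · 89
89 is prime.
So 568799 = 7 · 11 · 83 · 89; the largest prime factor is 89.

89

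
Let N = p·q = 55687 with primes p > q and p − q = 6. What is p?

Since p = q + 6, we have 55687 = q(q + 6), so q² + 6q − 55687 = 0.
Discriminant: 6² + 4·55687 = 36 + 222748 = 222784; √222784 = 472.
q = (−6 + 472)/2 = 233, and p = q + 6 = 239.
Check: 233 · 239 = 55687.

239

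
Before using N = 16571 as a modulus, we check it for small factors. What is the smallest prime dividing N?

73

16571 is odd.
Digit sum 20, not divisible by 3.
Ends in 1: not divisible by 5.
7: 16571 = 7·2367 + 2
11: 16571 = 11·1506 + 5
13: 16571 = 13·1274 + 9
17: 16571 = 17·974 + 13
19: 16571 = 19·872 + 3
23: 16571 = 23·720 + 11
29: 16571 = 29·571 + 12
31: 16571 = 31·534 + 17
37: 16571 = 37·447 + 32
41: 16571 = 41·404 + 7
43: 16571 = 43·385 + 16
47: 16571 = 47·352 + 27
53: 16571 = 53·312 + 35
59: 16571 = 59·280 + 51
61: 16571 = 61·271 + 40
67: 16571 = 67·247 + 22
71: 16571 = 71·233 + 28
73: 16571 = 73·227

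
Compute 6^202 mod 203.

6^1 ≡ 6 (mod 203)
6^2 ≡ 6^2 = 36 ≡ 36 (mod 203)
6^4 ≡ 36^2 = 1296 ≡ 78 (mod 203)
6^8 ≡ 78^2 = 6084 ≡ 197 (mod 203)
6^16 ≡ 197^2 = 38809 ≡ 36 (mod 203)
6^32 ≡ 36^2 = 1296 ≡ 78 (mod 203)
6^64 ≡ 78^2 = 6084 ≡ 197 (mod 203)
6^128 ≡ 197^2 = 38809 ≡ 36 (mod 203)
202 = 128 + 64 + 8 + 2 in binary powers of 2.
So 6^202 ≡ 36 · 197 · 197 · 36 ≡ 169 (mod 203).
Since 169 ≠ 1, base 6 is a Fermat witness: 203 is composite.

169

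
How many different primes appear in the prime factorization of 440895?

6

440895 = 3 · 146965
146965 = 5 · 29393
29393 = 7 · 4199
4199 = 13 · 323
323 = 17 · 19
440895 = 3 · 5 · 7 · 13 · 17 · 19, which has 6 distinct prime factors.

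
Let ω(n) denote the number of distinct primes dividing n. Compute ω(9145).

3

9145 = 5 · 1829
1829 = 31 · 59
9145 = 5 · 31 · 59, which has 3 distinct prime factors.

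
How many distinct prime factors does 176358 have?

6

176358 = 2 · 88179
88179 = 3 · 29393
29393 = 7 · 4199
4199 = 13 · 323
323 = 17 · 19
176358 = 2 · 3 · 7 · 13 · 17 · 19, which has 6 distinct prime factors.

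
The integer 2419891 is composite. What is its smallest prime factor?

31

2419891 is odd.
Digit sum 34, not divisible by 3.
Ends in 1: not divisible by 5.
7: 2419891 = 7·345698 + 5
11: 2419891 = 11·219990 + 1
13: 2419891 = 13·186145 + 6
17: 2419891 = 17·142346 + 9
19: 2419891 = 19·127362 + 13
23: 2419891 = 23·105212 + 15
29: 2419891 = 29·83444 + 15
31: 2419891 = 31·78061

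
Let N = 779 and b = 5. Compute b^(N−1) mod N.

720

5^1 ≡ 5 (mod 779)
5^2 ≡ 5^2 = 25 ≡ 25 (mod 779)
5^4 ≡ 25^2 = 625 ≡ 625 (mod 779)
5^8 ≡ 625^2 = 390625 ≡ 346 (mod 779)
5^16 ≡ 346^2 = 119716 ≡ 529 (mod 779)
5^32 ≡ 529^2 = 279841 ≡ 180 (mod 779)
5^64 ≡ 180^2 = 32400 ≡ 461 (mod 779)
5^128 ≡ 461^2 = 212521 ≡ 633 (mod 779)
5^256 ≡ 633^2 = 400689 ≡ 283 (mod 779)
5^512 ≡ 283^2 = 80089 ≡ 631 (mod 779)
778 = 512 + 256 + 8 + 2 in binary powers of 2.
So 5^778 ≡ 631 · 283 · 346 · 25 ≡ 720 (mod 779).
Since 720 ≠ 1, base 5 is a Fermat witness: 779 is composite.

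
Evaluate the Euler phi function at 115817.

Factor: 115817 = 13 · 59 · 151.
φ(115817) = (13−1) · (59−1) · (151−1) = 12 · 58 · 150 = 104400.

104400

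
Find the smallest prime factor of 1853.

1853 is odd.
Digit sum 17, not divisible by 3.
Ends in 3: not divisible by 5.
7: 1853 = 7·264 + 5
11: 1853 = 11·168 + 5
13: 1853 = 13·142 + 7
17: 1853 = 17·109

17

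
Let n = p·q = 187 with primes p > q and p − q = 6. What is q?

Since p = q + 6, we have 187 = q(q + 6), so q² + 6q − 187 = 0.
Discriminant: 6² + 4·187 = 36 + 748 = 784; √784 = 28.
q = (−6 + 28)/2 = 11, and p = q + 6 = 17.
Check: 11 · 17 = 187.

11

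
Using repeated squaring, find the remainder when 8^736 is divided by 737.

8^1 ≡ 8 (mod 737)
8^2 ≡ 8^2 = 64 ≡ 64 (mod 737)
8^4 ≡ 64^2 = 4096 ≡ 411 (mod 737)
8^8 ≡ 411^2 = 168921 ≡ 148 (mod 737)
8^16 ≡ 148^2 = 21904 ≡ 531 (mod 737)
8^32 ≡ 531^2 = 281961 ≡ 427 (mod 737)
8^64 ≡ 427^2 = 182329 ≡ 290 (mod 737)
8^128 ≡ 290^2 = 84100 ≡ 82 (mod 737)
8^256 ≡ 82^2 = 6724 ≡ 91 (mod 737)
8^512 ≡ 91^2 = 8281 ≡ 174 (mod 737)
736 = 512 + 128 + 64 + 32 in binary powers of 2.
So 8^736 ≡ 174 · 82 · 290 · 427 ≡ 25 (mod 737).
Since 25 ≠ 1, base 8 is a Fermat witness: 737 is composite.

25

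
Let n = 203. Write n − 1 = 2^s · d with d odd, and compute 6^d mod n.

13

203 − 1 = 202 = 2^1 · 101, so d = 101.
6^1 ≡ 6 (mod 203)
6^2 ≡ 6^2 = 36 ≡ 36 (mod 203)
6^4 ≡ 36^2 = 1296 ≡ 78 (mod 203)
6^8 ≡ 78^2 = 6084 ≡ 197 (mod 203)
6^16 ≡ 197^2 = 38809 ≡ 36 (mod 203)
6^32 ≡ 36^2 = 1296 ≡ 78 (mod 203)
6^64 ≡ 78^2 = 6084 ≡ 197 (mod 203)
101 = 64 + 32 + 4 + 1 in binary powers of 2.
So 6^101 ≡ 197 · 78 · 78 · 6 ≡ 13 (mod 203).
Squaring chain: 13; never reaches −1, so base 6 is a Miller–Rabin witness that 203 is composite.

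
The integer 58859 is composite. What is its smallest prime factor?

71

58859 is odd.
Digit sum 35, not divisible by 3.
Ends in 9: not divisible by 5.
7: 58859 = 7·8408 + 3
11: 58859 = 11·5350 + 9
13: 58859 = 13·4527 + 8
17: 58859 = 17·3462 + 5
19: 58859 = 19·3097 + 16
23: 58859 = 23·2559 + 2
29: 58859 = 29·2029 + 18
31: 58859 = 31·1898 + 21
37: 58859 = 37·1590 + 29
41: 58859 = 41·1435 + 24
43: 58859 = 43·1368 + 35
47: 58859 = 47·1252 + 15
53: 58859 = 53·1110 + 29
59: 58859 = 59·997 + 36
61: 58859 = 61·964 + 55
67: 58859 = 67·878 + 33
71: 58859 = 71·829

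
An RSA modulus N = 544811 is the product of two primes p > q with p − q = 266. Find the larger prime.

Since p = q + 266, we have 544811 = q(q + 266), so q² + 266q − 544811 = 0.
Discriminant: 266² + 4·544811 = 70756 + 2179244 = 2250000; √2250000 = 1500.
q = (−266 + 1500)/2 = 617, and p = q + 266 = 883.
Check: 617 · 883 = 544811.

883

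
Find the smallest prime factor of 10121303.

61

10121303 is odd.
Digit sum 11, not divisible by 3.
Ends in 3: not divisible by 5.
7: 10121303 = 7·1445900 + 3
11: 10121303 = 11·920118 + 5
13: 10121303 = 13·778561 + 10
17: 10121303 = 17·595370 + 13
19: 10121303 = 19·532700 + 3
23: 10121303 = 23·440056 + 15
29: 10121303 = 29·349010 + 13
31: 10121303 = 31·326493 + 20
37: 10121303 = 37·273548 + 27
41: 10121303 = 41·246861 + 2
43: 10121303 = 43·235379 + 6
47: 10121303 = 47·215346 + 41
53: 10121303 = 53·190967 + 52
59: 10121303 = 59·171547 + 30
61: 10121303 = 61·165923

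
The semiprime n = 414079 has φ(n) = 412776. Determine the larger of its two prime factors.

757

φ(n) = (p−1)(q−1) = n − (p+q) + 1, so p + q = 414079 − 412776 + 1 = 1304.
p and q are the roots of t² − 1304t + 414079 = 0.
Discriminant: 1304² − 4·414079 = 1700416 − 1656316 = 44100; √44100 = 210.
q = (1304 − 210)/2 = 547, p = (1304 + 210)/2 = 757.
Check: 547 · 757 = 414079.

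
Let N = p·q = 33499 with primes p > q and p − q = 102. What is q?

Since p = q + 102, we have 33499 = q(q + 102), so q² + 102q − 33499 = 0.
Discriminant: 102² + 4·33499 = 10404 + 133996 = 144400; √144400 = 380.
q = (−102 + 380)/2 = 139, and p = q + 102 = 241.
Check: 139 · 241 = 33499.

139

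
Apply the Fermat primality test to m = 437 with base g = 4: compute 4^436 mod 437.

4^1 ≡ 4 (mod 437)
4^2 ≡ 4^2 = 16 ≡ 16 (mod 437)
4^4 ≡ 16^2 = 256 ≡ 256 (mod 437)
4^8 ≡ 256^2 = 65536 ≡ 423 (mod 437)
4^16 ≡ 423^2 = 178929 ≡ 196 (mod 437)
4^32 ≡ 196^2 = 38416 ≡ 397 (mod 437)
4^64 ≡ 397^2 = 157609 ≡ 289 (mod 437)
4^128 ≡ 289^2 = 83521 ≡ 54 (mod 437)
4^256 ≡ 54^2 = 2916 ≡ 294 (mod 437)
436 = 256 + 128 + 32 + 16 + 4 in binary powers of 2.
So 4^436 ≡ 294 · 54 · 397 · 196 · 256 ≡ 123 (mod 437).
Since 123 ≠ 1, base 4 is a Fermat witness: 437 is composite.

123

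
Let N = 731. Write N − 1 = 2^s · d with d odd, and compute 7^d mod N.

295

731 − 1 = 730 = 2^1 · 365, so d = 365.
7^1 ≡ 7 (mod 731)
7^2 ≡ 7^2 = 49 ≡ 49 (mod 731)
7^4 ≡ 49^2 = 2401 ≡ 208 (mod 731)
7^8 ≡ 208^2 = 43264 ≡ 135 (mod 731)
7^16 ≡ 135^2 = 18225 ≡ 681 (mod 731)
7^32 ≡ 681^2 = 463761 ≡ 307 (mod 731)
7^64 ≡ 307^2 = 94249 ≡ 681 (mod 731)
7^128 ≡ 681^2 = 463761 ≡ 307 (mod 731)
7^256 ≡ 307^2 = 94249 ≡ 681 (mod 731)
365 = 256 + 64 + 32 + 8 + 4 + 1 in binary powers of 2.
So 7^365 ≡ 681 · 681 · 307 · 135 · 208 · 7 ≡ 295 (mod 731).
Squaring chain: 295; never reaches −1, so base 7 is a Miller–Rabin witness that 731 is composite.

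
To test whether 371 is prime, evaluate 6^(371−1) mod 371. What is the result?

281

6^1 ≡ 6 (mod 371)
6^2 ≡ 6^2 = 36 ≡ 36 (mod 371)
6^4 ≡ 36^2 = 1296 ≡ 183 (mod 371)
6^8 ≡ 183^2 = 33489 ≡ 99 (mod 371)
6^16 ≡ 99^2 = 9801 ≡ 155 (mod 371)
6^32 ≡ 155^2 = 24025 ≡ 281 (mod 371)
6^64 ≡ 281^2 = 78961 ≡ 309 (mod 371)
6^128 ≡ 309^2 = 95481 ≡ 134 (mod 371)
6^256 ≡ 134^2 = 17956 ≡ 148 (mod 371)
370 = 256 + 64 + 32 + 16 + 2 in binary powers of 2.
So 6^370 ≡ 148 · 309 · 281 · 155 · 36 ≡ 281 (mod 371).
Since 281 ≠ 1, base 6 is a Fermat witness: 371 is composite.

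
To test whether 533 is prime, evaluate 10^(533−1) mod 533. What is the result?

10^1 ≡ 10 (mod 533)
10^2 ≡ 10^2 = 100 ≡ 100 (mod 533)
10^4 ≡ 100^2 = 10000 ≡ 406 (mod 533)
10^8 ≡ 406^2 = 164836 ≡ 139 (mod 533)
10^16 ≡ 139^2 = 19321 ≡ 133 (mod 533)
10^32 ≡ 133^2 = 17689 ≡ 100 (mod 533)
10^64 ≡ 100^2 = 10000 ≡ 406 (mod 533)
10^128 ≡ 406^2 = 164836 ≡ 139 (mod 533)
10^256 ≡ 139^2 = 19321 ≡ 133 (mod 533)
10^512 ≡ 133^2 = 17689 ≡ 100 (mod 533)
532 = 512 + 16 + 4 in binary powers of 2.
So 10^532 ≡ 100 · 133 · 406 ≡ 510 (mod 533).
Since 510 ≠ 1, base 10 is a Fermat witness: 533 is composite.

510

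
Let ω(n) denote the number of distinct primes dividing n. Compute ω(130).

3

130 = 2 · 65
65 = 5 · 13
130 = 2 · 5 · 13, which has 3 distinct prime factors.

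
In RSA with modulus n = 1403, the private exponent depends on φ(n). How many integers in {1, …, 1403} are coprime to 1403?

Factor: 1403 = 23 · 61.
φ(1403) = (23−1) · (61−1) = 22 · 60 = 1320.

1320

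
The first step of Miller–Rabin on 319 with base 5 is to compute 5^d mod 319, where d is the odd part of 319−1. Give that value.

196

319 − 1 = 318 = 2^1 · 159, so d = 159.
5^1 ≡ 5 (mod 319)
5^2 ≡ 5^2 = 25 ≡ 25 (mod 319)
5^4 ≡ 25^2 = 625 ≡ 306 (mod 319)
5^8 ≡ 306^2 = 93636 ≡ 169 (mod 319)
5^16 ≡ 169^2 = 28561 ≡ 170 (mod 319)
5^32 ≡ 170^2 = 28900 ≡ 190 (mod 319)
5^64 ≡ 190^2 = 36100 ≡ 53 (mod 319)
5^128 ≡ 53^2 = 2809 ≡ 257 (mod 319)
159 = 128 + 16 + 8 + 4 + 2 + 1 in binary powers of 2.
So 5^159 ≡ 257 · 170 · 169 · 306 · 25 · 5 ≡ 196 (mod 319).
Squaring chain: 196; never reaches −1, so base 5 is a Miller–Rabin witness that 319 is composite.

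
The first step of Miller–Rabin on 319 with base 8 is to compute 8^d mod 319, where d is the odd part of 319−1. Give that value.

319 − 1 = 318 = 2^1 · 159, so d = 159.
8^1 ≡ 8 (mod 319)
8^2 ≡ 8^2 = 64 ≡ 64 (mod 319)
8^4 ≡ 64^2 = 4096 ≡ 268 (mod 319)
8^8 ≡ 268^2 = 71824 ≡ 49 (mod 319)
8^16 ≡ 49^2 = 2401 ≡ 168 (mod 319)
8^32 ≡ 168^2 = 28224 ≡ 152 (mod 319)
8^64 ≡ 152^2 = 23104 ≡ 136 (mod 319)
8^128 ≡ 136^2 = 18496 ≡ 313 (mod 319)
159 = 128 + 16 + 8 + 4 + 2 + 1 in binary powers of 2.
So 8^159 ≡ 313 · 168 · 49 · 268 · 64 · 8 ≡ 205 (mod 319).
Squaring chain: 205; never reaches −1, so base 8 is a Miller–Rabin witness that 319 is composite.

205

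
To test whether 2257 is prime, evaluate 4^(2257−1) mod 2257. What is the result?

4^1 ≡ 4 (mod 2257)
4^2 ≡ 4^2 = 16 ≡ 16 (mod 2257)
4^4 ≡ 16^2 = 256 ≡ 256 (mod 2257)
4^8 ≡ 256^2 = 65536 ≡ 83 (mod 2257)
4^16 ≡ 83^2 = 6889 ≡ 118 (mod 2257)
4^32 ≡ 118^2 = 13924 ≡ 382 (mod 2257)
4^64 ≡ 382^2 = 145924 ≡ 1476 (mod 2257)
4^128 ≡ 1476^2 = 2178576 ≡ 571 (mod 2257)
4^256 ≡ 571^2 = 326041 ≡ 1033 (mod 2257)
4^512 ≡ 1033^2 = 1067089 ≡ 1785 (mod 2257)
4^1024 ≡ 1785^2 = 3186225 ≡ 1598 (mod 2257)
4^2048 ≡ 1598^2 = 2553604 ≡ 937 (mod 2257)
2256 = 2048 + 128 + 64 + 16 in binary powers of 2.
So 4^2256 ≡ 937 · 571 · 1476 · 118 ≡ 1839 (mod 2257).
Since 1839 ≠ 1, base 4 is a Fermat witness: 2257 is composite.

1839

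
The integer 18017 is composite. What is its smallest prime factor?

18017 is odd.
Digit sum 17, not divisible by 3.
Ends in 7: not divisible by 5.
7: 18017 = 7·2573 + 6
11: 18017 = 11·1637 + 10
13: 18017 = 13·1385 + 12
17: 18017 = 17·1059 + 14
19: 18017 = 19·948 + 5
23: 18017 = 23·783 + 8
29: 18017 = 29·621 + 8
31: 18017 = 31·581 + 6
37: 18017 = 37·486 + 35
41: 18017 = 41·439 + 18
43: 18017 = 43·419

43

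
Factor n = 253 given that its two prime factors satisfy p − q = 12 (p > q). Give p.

23

Since p = q + 12, we have 253 = q(q + 12), so q² + 12q − 253 = 0.
Discriminant: 12² + 4·253 = 144 + 1012 = 1156; √1156 = 34.
q = (−12 + 34)/2 = 11, and p = q + 12 = 23.
Check: 11 · 23 = 253.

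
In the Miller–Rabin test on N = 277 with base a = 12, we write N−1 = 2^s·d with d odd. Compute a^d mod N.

277 − 1 = 276 = 2^2 · 69, so d = 69.
12^1 ≡ 12 (mod 277)
12^2 ≡ 12^2 = 144 ≡ 144 (mod 277)
12^4 ≡ 144^2 = 20736 ≡ 238 (mod 277)
12^8 ≡ 238^2 = 56644 ≡ 136 (mod 277)
12^16 ≡ 136^2 = 18496 ≡ 214 (mod 277)
12^32 ≡ 214^2 = 45796 ≡ 91 (mod 277)
12^64 ≡ 91^2 = 8281 ≡ 248 (mod 277)
69 = 64 + 4 + 1 in binary powers of 2.
So 12^69 ≡ 248 · 238 · 12 ≡ 276 (mod 277).
Since 12^d ≡ 276 (mod 277), base 12 does not prove 277 composite.

276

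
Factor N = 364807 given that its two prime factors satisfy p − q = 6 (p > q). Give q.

601

Since p = q + 6, we have 364807 = q(q + 6), so q² + 6q − 364807 = 0.
Discriminant: 6² + 4·364807 = 36 + 1459228 = 1459264; √1459264 = 1208.
q = (−6 + 1208)/2 = 601, and p = q + 6 = 607.
Check: 601 · 607 = 364807.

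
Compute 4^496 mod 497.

333

4^1 ≡ 4 (mod 497)
4^2 ≡ 4^2 = 16 ≡ 16 (mod 497)
4^4 ≡ 16^2 = 256 ≡ 256 (mod 497)
4^8 ≡ 256^2 = 65536 ≡ 429 (mod 497)
4^16 ≡ 429^2 = 184041 ≡ 151 (mod 497)
4^32 ≡ 151^2 = 22801 ≡ 436 (mod 497)
4^64 ≡ 436^2 = 190096 ≡ 242 (mod 497)
4^128 ≡ 242^2 = 58564 ≡ 415 (mod 497)
4^256 ≡ 415^2 = 172225 ≡ 263 (mod 497)
496 = 256 + 128 + 64 + 32 + 16 in binary powers of 2.
So 4^496 ≡ 263 · 415 · 242 · 436 · 151 ≡ 333 (mod 497).
Since 333 ≠ 1, base 4 is a Fermat witness: 497 is composite.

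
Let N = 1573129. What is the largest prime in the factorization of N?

61

1573129 = 17 · 92537
92537 = 37 · 2501
2501 = 41 · 61
61 is prime.
So 1573129 = 17 · 37 · 41 · 61; the largest prime factor is 61.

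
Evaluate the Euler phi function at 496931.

476928

Factor: 496931 = 47 · 97 · 109.
φ(496931) = (47−1) · (97−1) · (109−1) = 46 · 96 · 108 = 476928.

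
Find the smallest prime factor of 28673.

28673 is odd.
Digit sum 26, not divisible by 3.
Ends in 3: not divisible by 5.
7: 28673 = 7·4096 + 1
11: 28673 = 11·2606 + 7
13: 28673 = 13·2205 + 8
17: 28673 = 17·1686 + 11
19: 28673 = 19·1509 + 2
23: 28673 = 23·1246 + 15
29: 28673 = 29·988 + 21
31: 28673 = 31·924 + 29
37: 28673 = 37·774 + 35
41: 28673 = 41·699 + 14
43: 28673 = 43·666 + 35
47: 28673 = 47·610 + 3
53: 28673 = 53·541

53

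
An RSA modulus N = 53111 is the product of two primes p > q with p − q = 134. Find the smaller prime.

173

Since p = q + 134, we have 53111 = q(q + 134), so q² + 134q − 53111 = 0.
Discriminant: 134² + 4·53111 = 17956 + 212444 = 230400; √230400 = 480.
q = (−134 + 480)/2 = 173, and p = q + 134 = 307.
Check: 173 · 307 = 53111.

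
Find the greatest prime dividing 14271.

14271 = 3 · 4757
4757 = 67 · 71
71 is prime.
So 14271 = 3 · 67 · 71; the largest prime factor is 71.

71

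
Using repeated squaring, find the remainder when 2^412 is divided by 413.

359

2^1 ≡ 2 (mod 413)
2^2 ≡ 2^2 = 4 ≡ 4 (mod 413)
2^4 ≡ 4^2 = 16 ≡ 16 (mod 413)
2^8 ≡ 16^2 = 256 ≡ 256 (mod 413)
2^16 ≡ 256^2 = 65536 ≡ 282 (mod 413)
2^32 ≡ 282^2 = 79524 ≡ 228 (mod 413)
2^64 ≡ 228^2 = 51984 ≡ 359 (mod 413)
2^128 ≡ 359^2 = 128881 ≡ 25 (mod 413)
2^256 ≡ 25^2 = 625 ≡ 212 (mod 413)
412 = 256 + 128 + 16 + 8 + 4 in binary powers of 2.
So 2^412 ≡ 212 · 25 · 282 · 256 · 16 ≡ 359 (mod 413).
Since 359 ≠ 1, base 2 is a Fermat witness: 413 is composite.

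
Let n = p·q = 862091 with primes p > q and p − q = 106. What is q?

Since p = q + 106, we have 862091 = q(q + 106), so q² + 106q − 862091 = 0.
Discriminant: 106² + 4·862091 = 11236 + 3448364 = 3459600; √3459600 = 1860.
q = (−106 + 1860)/2 = 877, and p = q + 106 = 983.
Check: 877 · 983 = 862091.

877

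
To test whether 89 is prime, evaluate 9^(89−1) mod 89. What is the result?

9^1 ≡ 9 (mod 89)
9^2 ≡ 9^2 = 81 ≡ 81 (mod 89)
9^4 ≡ 81^2 = 6561 ≡ 64 (mod 89)
9^8 ≡ 64^2 = 4096 ≡ 2 (mod 89)
9^16 ≡ 2^2 = 4 ≡ 4 (mod 89)
9^32 ≡ 4^2 = 16 ≡ 16 (mod 89)
9^64 ≡ 16^2 = 256 ≡ 78 (mod 89)
88 = 64 + 16 + 8 in binary powers of 2.
So 9^88 ≡ 78 · 4 · 2 ≡ 1 (mod 89).
Since the result is 1, base 9 gives no evidence that 89 is composite.

1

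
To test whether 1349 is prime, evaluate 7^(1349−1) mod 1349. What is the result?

292

7^1 ≡ 7 (mod 1349)
7^2 ≡ 7^2 = 49 ≡ 49 (mod 1349)
7^4 ≡ 49^2 = 2401 ≡ 1052 (mod 1349)
7^8 ≡ 1052^2 = 1106704 ≡ 524 (mod 1349)
7^16 ≡ 524^2 = 274576 ≡ 729 (mod 1349)
7^32 ≡ 729^2 = 531441 ≡ 1284 (mod 1349)
7^64 ≡ 1284^2 = 1648656 ≡ 178 (mod 1349)
7^128 ≡ 178^2 = 31684 ≡ 657 (mod 1349)
7^256 ≡ 657^2 = 431649 ≡ 1318 (mod 1349)
7^512 ≡ 1318^2 = 1737124 ≡ 961 (mod 1349)
7^1024 ≡ 961^2 = 923521 ≡ 805 (mod 1349)
1348 = 1024 + 256 + 64 + 4 in binary powers of 2.
So 7^1348 ≡ 805 · 1318 · 178 · 1052 ≡ 292 (mod 1349).
Since 292 ≠ 1, base 7 is a Fermat witness: 1349 is composite.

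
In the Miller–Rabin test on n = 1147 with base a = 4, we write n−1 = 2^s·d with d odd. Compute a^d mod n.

1147 − 1 = 1146 = 2^1 · 573, so d = 573.
4^1 ≡ 4 (mod 1147)
4^2 ≡ 4^2 = 16 ≡ 16 (mod 1147)
4^4 ≡ 16^2 = 256 ≡ 256 (mod 1147)
4^8 ≡ 256^2 = 65536 ≡ 157 (mod 1147)
4^16 ≡ 157^2 = 24649 ≡ 562 (mod 1147)
4^32 ≡ 562^2 = 315844 ≡ 419 (mod 1147)
4^64 ≡ 419^2 = 175561 ≡ 70 (mod 1147)
4^128 ≡ 70^2 = 4900 ≡ 312 (mod 1147)
4^256 ≡ 312^2 = 97344 ≡ 996 (mod 1147)
4^512 ≡ 996^2 = 992016 ≡ 1008 (mod 1147)
573 = 512 + 32 + 16 + 8 + 4 + 1 in binary powers of 2.
So 4^573 ≡ 1008 · 419 · 562 · 157 · 256 · 4 ≡ 529 (mod 1147).
Squaring chain: 529; never reaches −1, so base 4 is a Miller–Rabin witness that 1147 is composite.

529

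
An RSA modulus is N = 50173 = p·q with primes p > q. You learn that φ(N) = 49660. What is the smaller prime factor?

131

φ(n) = (p−1)(q−1) = n − (p+q) + 1, so p + q = 50173 − 49660 + 1 = 514.
p and q are the roots of t² − 514t + 50173 = 0.
Discriminant: 514² − 4·50173 = 264196 − 200692 = 63504; √63504 = 252.
q = (514 − 252)/2 = 131, p = (514 + 252)/2 = 383.
Check: 131 · 383 = 50173.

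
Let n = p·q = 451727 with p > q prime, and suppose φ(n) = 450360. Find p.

811

φ(n) = (p−1)(q−1) = n − (p+q) + 1, so p + q = 451727 − 450360 + 1 = 1368.
p and q are the roots of t² − 1368t + 451727 = 0.
Discriminant: 1368² − 4·451727 = 1871424 − 1806908 = 64516; √64516 = 254.
q = (1368 − 254)/2 = 557, p = (1368 + 254)/2 = 811.
Check: 557 · 811 = 451727.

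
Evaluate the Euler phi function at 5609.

Factor: 5609 = 71 · 79.
φ(5609) = (71−1) · (79−1) = 70 · 78 = 5460.

5460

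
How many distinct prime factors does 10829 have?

10829 = 7^2 · 221
221 = 13 · 17
10829 = 7^2 · 13 · 17, which has 3 distinct prime factors.

3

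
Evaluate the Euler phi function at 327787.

310464

Factor: 327787 = 29 · 89 · 127.
φ(327787) = (29−1) · (89−1) · (127−1) = 28 · 88 · 126 = 310464.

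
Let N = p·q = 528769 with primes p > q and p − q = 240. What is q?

617

Since p = q + 240, we have 528769 = q(q + 240), so q² + 240q − 528769 = 0.
Discriminant: 240² + 4·528769 = 57600 + 2115076 = 2172676; √2172676 = 1474.
q = (−240 + 1474)/2 = 617, and p = q + 240 = 857.
Check: 617 · 857 = 528769.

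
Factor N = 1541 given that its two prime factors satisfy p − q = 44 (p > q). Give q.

23

Since p = q + 44, we have 1541 = q(q + 44), so q² + 44q − 1541 = 0.
Discriminant: 44² + 4·1541 = 1936 + 6164 = 8100; √8100 = 90.
q = (−44 + 90)/2 = 23, and p = q + 44 = 67.
Check: 23 · 67 = 1541.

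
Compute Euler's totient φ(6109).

Factor: 6109 = 41 · 149.
φ(6109) = (41−1) · (149−1) = 40 · 148 = 5920.

5920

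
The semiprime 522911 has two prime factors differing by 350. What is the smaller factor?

Since p = q + 350, we have 522911 = q(q + 350), so q² + 350q − 522911 = 0.
Discriminant: 350² + 4·522911 = 122500 + 2091644 = 2214144; √2214144 = 1488.
q = (−350 + 1488)/2 = 569, and p = q + 350 = 919.
Check: 569 · 919 = 522911.

569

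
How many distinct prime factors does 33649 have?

33649 = 7 · 4807
4807 = 11 · 437
437 = 19 · 23
33649 = 7 · 11 · 19 · 23, which has 4 distinct prime factors.

4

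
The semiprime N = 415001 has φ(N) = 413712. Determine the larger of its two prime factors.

677

φ(n) = (p−1)(q−1) = n − (p+q) + 1, so p + q = 415001 − 413712 + 1 = 1290.
p and q are the roots of t² − 1290t + 415001 = 0.
Discriminant: 1290² − 4·415001 = 1664100 − 1660004 = 4096; √4096 = 64.
q = (1290 − 64)/2 = 613, p = (1290 + 64)/2 = 677.
Check: 613 · 677 = 415001.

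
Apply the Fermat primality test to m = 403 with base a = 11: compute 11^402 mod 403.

233

11^1 ≡ 11 (mod 403)
11^2 ≡ 11^2 = 121 ≡ 121 (mod 403)
11^4 ≡ 121^2 = 14641 ≡ 133 (mod 403)
11^8 ≡ 133^2 = 17689 ≡ 360 (mod 403)
11^16 ≡ 360^2 = 129600 ≡ 237 (mod 403)
11^32 ≡ 237^2 = 56169 ≡ 152 (mod 403)
11^64 ≡ 152^2 = 23104 ≡ 133 (mod 403)
11^128 ≡ 133^2 = 17689 ≡ 360 (mod 403)
11^256 ≡ 360^2 = 129600 ≡ 237 (mod 403)
402 = 256 + 128 + 16 + 2 in binary powers of 2.
So 11^402 ≡ 237 · 360 · 237 · 121 ≡ 233 (mod 403).
Since 233 ≠ 1, base 11 is a Fermat witness: 403 is composite.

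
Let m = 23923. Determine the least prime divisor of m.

23923 is odd.
Digit sum 19, not divisible by 3.
Ends in 3: not divisible by 5.
7: 23923 = 7·3417 + 4
11: 23923 = 11·2174 + 9
13: 23923 = 13·1840 + 3
17: 23923 = 17·1407 + 4
19: 23923 = 19·1259 + 2
23: 23923 = 23·1040 + 3
29: 23923 = 29·824 + 27
31: 23923 = 31·771 + 22
37: 23923 = 37·646 + 21
41: 23923 = 41·583 + 20
43: 23923 = 43·556 + 15
47: 23923 = 47·509

47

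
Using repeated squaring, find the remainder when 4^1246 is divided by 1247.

1

4^1 ≡ 4 (mod 1247)
4^2 ≡ 4^2 = 16 ≡ 16 (mod 1247)
4^4 ≡ 16^2 = 256 ≡ 256 (mod 1247)
4^8 ≡ 256^2 = 65536 ≡ 692 (mod 1247)
4^16 ≡ 692^2 = 478864 ≡ 16 (mod 1247)
4^32 ≡ 16^2 = 256 ≡ 256 (mod 1247)
4^64 ≡ 256^2 = 65536 ≡ 692 (mod 1247)
4^128 ≡ 692^2 = 478864 ≡ 16 (mod 1247)
4^256 ≡ 16^2 = 256 ≡ 256 (mod 1247)
4^512 ≡ 256^2 = 65536 ≡ 692 (mod 1247)
4^1024 ≡ 692^2 = 478864 ≡ 16 (mod 1247)
1246 = 1024 + 128 + 64 + 16 + 8 + 4 + 2 in binary powers of 2.
So 4^1246 ≡ 16 · 16 · 692 · 16 · 692 · 256 · 16 ≡ 1 (mod 1247).
Since the result is 1, base 4 gives no evidence that 1247 is composite.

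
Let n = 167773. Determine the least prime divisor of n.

17

167773 is odd.
Digit sum 31, not divisible by 3.
Ends in 3: not divisible by 5.
7: 167773 = 7·23967 + 4
11: 167773 = 11·15252 + 1
13: 167773 = 13·12905 + 8
17: 167773 = 17·9869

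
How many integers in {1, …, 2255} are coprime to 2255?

Factor: 2255 = 5 · 11 · 41.
φ(2255) = (5−1) · (11−1) · (41−1) = 4 · 10 · 40 = 1600.

1600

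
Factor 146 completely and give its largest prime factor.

73

146 = 2 · 73
73 is prime.
So 146 = 2 · 73; the largest prime factor is 73.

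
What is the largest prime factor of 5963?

89

5963 = 67 · 89
89 is prime.
So 5963 = 67 · 89; the largest prime factor is 89.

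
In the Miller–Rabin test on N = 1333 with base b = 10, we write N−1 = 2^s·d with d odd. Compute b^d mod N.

907

1333 − 1 = 1332 = 2^2 · 333, so d = 333.
10^1 ≡ 10 (mod 1333)
10^2 ≡ 10^2 = 100 ≡ 100 (mod 1333)
10^4 ≡ 100^2 = 10000 ≡ 669 (mod 1333)
10^8 ≡ 669^2 = 447561 ≡ 1006 (mod 1333)
10^16 ≡ 1006^2 = 1012036 ≡ 289 (mod 1333)
10^32 ≡ 289^2 = 83521 ≡ 875 (mod 1333)
10^64 ≡ 875^2 = 765625 ≡ 483 (mod 1333)
10^128 ≡ 483^2 = 233289 ≡ 14 (mod 1333)
10^256 ≡ 14^2 = 196 ≡ 196 (mod 1333)
333 = 256 + 64 + 8 + 4 + 1 in binary powers of 2.
So 10^333 ≡ 196 · 483 · 1006 · 669 · 10 ≡ 907 (mod 1333).
Squaring chain: 907 → 188; never reaches −1, so base 10 is a Miller–Rabin witness that 1333 is composite.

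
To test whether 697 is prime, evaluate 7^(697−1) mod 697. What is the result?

16

7^1 ≡ 7 (mod 697)
7^2 ≡ 7^2 = 49 ≡ 49 (mod 697)
7^4 ≡ 49^2 = 2401 ≡ 310 (mod 697)
7^8 ≡ 310^2 = 96100 ≡ 611 (mod 697)
7^16 ≡ 611^2 = 373321 ≡ 426 (mod 697)
7^32 ≡ 426^2 = 181476 ≡ 256 (mod 697)
7^64 ≡ 256^2 = 65536 ≡ 18 (mod 697)
7^128 ≡ 18^2 = 324 ≡ 324 (mod 697)
7^256 ≡ 324^2 = 104976 ≡ 426 (mod 697)
7^512 ≡ 426^2 = 181476 ≡ 256 (mod 697)
696 = 512 + 128 + 32 + 16 + 8 in binary powers of 2.
So 7^696 ≡ 256 · 324 · 256 · 426 · 611 ≡ 16 (mod 697).
Since 16 ≠ 1, base 7 is a Fermat witness: 697 is composite.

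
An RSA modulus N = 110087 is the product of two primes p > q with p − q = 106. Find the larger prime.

389

Since p = q + 106, we have 110087 = q(q + 106), so q² + 106q − 110087 = 0.
Discriminant: 106² + 4·110087 = 11236 + 440348 = 451584; √451584 = 672.
q = (−106 + 672)/2 = 283, and p = q + 106 = 389.
Check: 283 · 389 = 110087.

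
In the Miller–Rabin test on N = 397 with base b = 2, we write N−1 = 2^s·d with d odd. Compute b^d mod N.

397 − 1 = 396 = 2^2 · 99, so d = 99.
2^1 ≡ 2 (mod 397)
2^2 ≡ 2^2 = 4 ≡ 4 (mod 397)
2^4 ≡ 4^2 = 16 ≡ 16 (mod 397)
2^8 ≡ 16^2 = 256 ≡ 256 (mod 397)
2^16 ≡ 256^2 = 65536 ≡ 31 (mod 397)
2^32 ≡ 31^2 = 961 ≡ 167 (mod 397)
2^64 ≡ 167^2 = 27889 ≡ 99 (mod 397)
99 = 64 + 32 + 2 + 1 in binary powers of 2.
So 2^99 ≡ 99 · 167 · 4 · 2 ≡ 63 (mod 397).
Squaring chain: 63 → 396; reaches −1, so base 2 does not prove 397 composite.

63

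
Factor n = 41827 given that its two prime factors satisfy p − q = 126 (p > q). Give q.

Since p = q + 126, we have 41827 = q(q + 126), so q² + 126q − 41827 = 0.
Discriminant: 126² + 4·41827 = 15876 + 167308 = 183184; √183184 = 428.
q = (−126 + 428)/2 = 151, and p = q + 126 = 277.
Check: 151 · 277 = 41827.

151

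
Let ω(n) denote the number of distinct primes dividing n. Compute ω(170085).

5

170085 = 3 · 56695
56695 = 5 · 11339
11339 = 17 · 667
667 = 23 · 29
170085 = 3 · 5 · 17 · 23 · 29, which has 5 distinct prime factors.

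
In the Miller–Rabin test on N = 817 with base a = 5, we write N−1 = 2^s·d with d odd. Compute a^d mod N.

710

817 − 1 = 816 = 2^4 · 51, so d = 51.
5^1 ≡ 5 (mod 817)
5^2 ≡ 5^2 = 25 ≡ 25 (mod 817)
5^4 ≡ 25^2 = 625 ≡ 625 (mod 817)
5^8 ≡ 625^2 = 390625 ≡ 99 (mod 817)
5^16 ≡ 99^2 = 9801 ≡ 814 (mod 817)
5^32 ≡ 814^2 = 662596 ≡ 9 (mod 817)
51 = 32 + 16 + 2 + 1 in binary powers of 2.
So 5^51 ≡ 9 · 814 · 25 · 5 ≡ 710 (mod 817).
Squaring chain: 710 → 11 → 121 → 752; never reaches −1, so base 5 is a Miller–Rabin witness that 817 is composite.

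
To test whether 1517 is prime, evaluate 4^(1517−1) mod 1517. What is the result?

1144

4^1 ≡ 4 (mod 1517)
4^2 ≡ 4^2 = 16 ≡ 16 (mod 1517)
4^4 ≡ 16^2 = 256 ≡ 256 (mod 1517)
4^8 ≡ 256^2 = 65536 ≡ 305 (mod 1517)
4^16 ≡ 305^2 = 93025 ≡ 488 (mod 1517)
4^32 ≡ 488^2 = 238144 ≡ 1492 (mod 1517)
4^64 ≡ 1492^2 = 2226064 ≡ 625 (mod 1517)
4^128 ≡ 625^2 = 390625 ≡ 756 (mod 1517)
4^256 ≡ 756^2 = 571536 ≡ 1144 (mod 1517)
4^512 ≡ 1144^2 = 1308736 ≡ 1082 (mod 1517)
4^1024 ≡ 1082^2 = 1170724 ≡ 1117 (mod 1517)
1516 = 1024 + 256 + 128 + 64 + 32 + 8 + 4 in binary powers of 2.
So 4^1516 ≡ 1117 · 1144 · 756 · 625 · 1492 · 305 · 256 ≡ 1144 (mod 1517).
Since 1144 ≠ 1, base 4 is a Fermat witness: 1517 is composite.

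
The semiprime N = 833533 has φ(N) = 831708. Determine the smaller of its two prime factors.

907

φ(n) = (p−1)(q−1) = n − (p+q) + 1, so p + q = 833533 − 831708 + 1 = 1826.
p and q are the roots of t² − 1826t + 833533 = 0.
Discriminant: 1826² − 4·833533 = 3334276 − 3334132 = 144; √144 = 12.
q = (1826 − 12)/2 = 907, p = (1826 + 12)/2 = 919.
Check: 907 · 919 = 833533.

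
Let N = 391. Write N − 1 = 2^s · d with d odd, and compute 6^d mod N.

386

391 − 1 = 390 = 2^1 · 195, so d = 195.
6^1 ≡ 6 (mod 391)
6^2 ≡ 6^2 = 36 ≡ 36 (mod 391)
6^4 ≡ 36^2 = 1296 ≡ 123 (mod 391)
6^8 ≡ 123^2 = 15129 ≡ 271 (mod 391)
6^16 ≡ 271^2 = 73441 ≡ 324 (mod 391)
6^32 ≡ 324^2 = 104976 ≡ 188 (mod 391)
6^64 ≡ 188^2 = 35344 ≡ 154 (mod 391)
6^128 ≡ 154^2 = 23716 ≡ 256 (mod 391)
195 = 128 + 64 + 2 + 1 in binary powers of 2.
So 6^195 ≡ 256 · 154 · 36 · 6 ≡ 386 (mod 391).
Squaring chain: 386; never reaches −1, so base 6 is a Miller–Rabin witness that 391 is composite.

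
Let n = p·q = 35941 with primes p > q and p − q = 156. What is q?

127

Since p = q + 156, we have 35941 = q(q + 156), so q² + 156q − 35941 = 0.
Discriminant: 156² + 4·35941 = 24336 + 143764 = 168100; √168100 = 410.
q = (−156 + 410)/2 = 127, and p = q + 156 = 283.
Check: 127 · 283 = 35941.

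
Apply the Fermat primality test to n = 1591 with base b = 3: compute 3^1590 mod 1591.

3^1 ≡ 3 (mod 1591)
3^2 ≡ 3^2 = 9 ≡ 9 (mod 1591)
3^4 ≡ 9^2 = 81 ≡ 81 (mod 1591)
3^8 ≡ 81^2 = 6561 ≡ 197 (mod 1591)
3^16 ≡ 197^2 = 38809 ≡ 625 (mod 1591)
3^32 ≡ 625^2 = 390625 ≡ 830 (mod 1591)
3^64 ≡ 830^2 = 688900 ≡ 1588 (mod 1591)
3^128 ≡ 1588^2 = 2521744 ≡ 9 (mod 1591)
3^256 ≡ 9^2 = 81 ≡ 81 (mod 1591)
3^512 ≡ 81^2 = 6561 ≡ 197 (mod 1591)
3^1024 ≡ 197^2 = 38809 ≡ 625 (mod 1591)
1590 = 1024 + 512 + 32 + 16 + 4 + 2 in binary powers of 2.
So 3^1590 ≡ 625 · 197 · 830 · 625 · 81 · 9 ≡ 322 (mod 1591).
Since 322 ≠ 1, base 3 is a Fermat witness: 1591 is composite.

322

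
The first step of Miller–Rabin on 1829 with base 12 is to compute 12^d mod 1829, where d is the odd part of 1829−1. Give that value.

1829 − 1 = 1828 = 2^2 · 457, so d = 457.
12^1 ≡ 12 (mod 1829)
12^2 ≡ 12^2 = 144 ≡ 144 (mod 1829)
12^4 ≡ 144^2 = 20736 ≡ 617 (mod 1829)
12^8 ≡ 617^2 = 380689 ≡ 257 (mod 1829)
12^16 ≡ 257^2 = 66049 ≡ 205 (mod 1829)
12^32 ≡ 205^2 = 42025 ≡ 1787 (mod 1829)
12^64 ≡ 1787^2 = 3193369 ≡ 1764 (mod 1829)
12^128 ≡ 1764^2 = 3111696 ≡ 567 (mod 1829)
12^256 ≡ 567^2 = 321489 ≡ 1414 (mod 1829)
457 = 256 + 128 + 64 + 8 + 1 in binary powers of 2.
So 12^457 ≡ 1414 · 567 · 1764 · 257 · 12 ≡ 1543 (mod 1829).
Squaring chain: 1543 → 1320; never reaches −1, so base 12 is a Miller–Rabin witness that 1829 is composite.

1543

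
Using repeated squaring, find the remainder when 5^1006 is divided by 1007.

643

5^1 ≡ 5 (mod 1007)
5^2 ≡ 5^2 = 25 ≡ 25 (mod 1007)
5^4 ≡ 25^2 = 625 ≡ 625 (mod 1007)
5^8 ≡ 625^2 = 390625 ≡ 916 (mod 1007)
5^16 ≡ 916^2 = 839056 ≡ 225 (mod 1007)
5^32 ≡ 225^2 = 50625 ≡ 275 (mod 1007)
5^64 ≡ 275^2 = 75625 ≡ 100 (mod 1007)
5^128 ≡ 100^2 = 10000 ≡ 937 (mod 1007)
5^256 ≡ 937^2 = 877969 ≡ 872 (mod 1007)
5^512 ≡ 872^2 = 760384 ≡ 99 (mod 1007)
1006 = 512 + 256 + 128 + 64 + 32 + 8 + 4 + 2 in binary powers of 2.
So 5^1006 ≡ 99 · 872 · 937 · 100 · 275 · 916 · 625 · 25 ≡ 643 (mod 1007).
Since 643 ≠ 1, base 5 is a Fermat witness: 1007 is composite.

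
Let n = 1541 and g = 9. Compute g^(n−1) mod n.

9^1 ≡ 9 (mod 1541)
9^2 ≡ 9^2 = 81 ≡ 81 (mod 1541)
9^4 ≡ 81^2 = 6561 ≡ 397 (mod 1541)
9^8 ≡ 397^2 = 157609 ≡ 427 (mod 1541)
9^16 ≡ 427^2 = 182329 ≡ 491 (mod 1541)
9^32 ≡ 491^2 = 241081 ≡ 685 (mod 1541)
9^64 ≡ 685^2 = 469225 ≡ 761 (mod 1541)
9^128 ≡ 761^2 = 579121 ≡ 1246 (mod 1541)
9^256 ≡ 1246^2 = 1552516 ≡ 729 (mod 1541)
9^512 ≡ 729^2 = 531441 ≡ 1337 (mod 1541)
9^1024 ≡ 1337^2 = 1787569 ≡ 9 (mod 1541)
1540 = 1024 + 512 + 4 in binary powers of 2.
So 9^1540 ≡ 9 · 1337 · 397 ≡ 1 (mod 1541).
Since the result is 1, base 9 gives no evidence that 1541 is composite.

1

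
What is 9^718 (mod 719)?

9^1 ≡ 9 (mod 719)
9^2 ≡ 9^2 = 81 ≡ 81 (mod 719)
9^4 ≡ 81^2 = 6561 ≡ 90 (mod 719)
9^8 ≡ 90^2 = 8100 ≡ 191 (mod 719)
9^16 ≡ 191^2 = 36481 ≡ 531 (mod 719)
9^32 ≡ 531^2 = 281961 ≡ 113 (mod 719)
9^64 ≡ 113^2 = 12769 ≡ 546 (mod 719)
9^128 ≡ 546^2 = 298116 ≡ 450 (mod 719)
9^256 ≡ 450^2 = 202500 ≡ 461 (mod 719)
9^512 ≡ 461^2 = 212521 ≡ 416 (mod 719)
718 = 512 + 128 + 64 + 8 + 4 + 2 in binary powers of 2.
So 9^718 ≡ 416 · 450 · 546 · 191 · 90 · 81 ≡ 1 (mod 719).
Since the result is 1, base 9 gives no evidence that 719 is composite.

1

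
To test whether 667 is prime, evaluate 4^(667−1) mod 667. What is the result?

25

4^1 ≡ 4 (mod 667)
4^2 ≡ 4^2 = 16 ≡ 16 (mod 667)
4^4 ≡ 16^2 = 256 ≡ 256 (mod 667)
4^8 ≡ 256^2 = 65536 ≡ 170 (mod 667)
4^16 ≡ 170^2 = 28900 ≡ 219 (mod 667)
4^32 ≡ 219^2 = 47961 ≡ 604 (mod 667)
4^64 ≡ 604^2 = 364816 ≡ 634 (mod 667)
4^128 ≡ 634^2 = 401956 ≡ 422 (mod 667)
4^256 ≡ 422^2 = 178084 ≡ 662 (mod 667)
4^512 ≡ 662^2 = 438244 ≡ 25 (mod 667)
666 = 512 + 128 + 16 + 8 + 2 in binary powers of 2.
So 4^666 ≡ 25 · 422 · 219 · 170 · 16 ≡ 25 (mod 667).
Since 25 ≠ 1, base 4 is a Fermat witness: 667 is composite.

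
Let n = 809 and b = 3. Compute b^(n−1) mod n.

3^1 ≡ 3 (mod 809)
3^2 ≡ 3^2 = 9 ≡ 9 (mod 809)
3^4 ≡ 9^2 = 81 ≡ 81 (mod 809)
3^8 ≡ 81^2 = 6561 ≡ 89 (mod 809)
3^16 ≡ 89^2 = 7921 ≡ 640 (mod 809)
3^32 ≡ 640^2 = 409600 ≡ 246 (mod 809)
3^64 ≡ 246^2 = 60516 ≡ 650 (mod 809)
3^128 ≡ 650^2 = 422500 ≡ 202 (mod 809)
3^256 ≡ 202^2 = 40804 ≡ 354 (mod 809)
3^512 ≡ 354^2 = 125316 ≡ 730 (mod 809)
808 = 512 + 256 + 32 + 8 in binary powers of 2.
So 3^808 ≡ 730 · 354 · 246 · 89 ≡ 1 (mod 809).
Since the result is 1, base 3 gives no evidence that 809 is composite.

1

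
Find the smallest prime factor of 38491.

38491 is odd.
Digit sum 25, not divisible by 3.
Ends in 1: not divisible by 5.
7: 38491 = 7·5498 + 5
11: 38491 = 11·3499 + 2
13: 38491 = 13·2960 + 11
17: 38491 = 17·2264 + 3
19: 38491 = 19·2025 + 16
23: 38491 = 23·1673 + 12
29: 38491 = 29·1327 + 8
31: 38491 = 31·1241 + 20
37: 38491 = 37·1040 + 11
41: 38491 = 41·938 + 33
43: 38491 = 43·895 + 6
47: 38491 = 47·818 + 45
53: 38491 = 53·726 + 13
59: 38491 = 59·652 + 23
61: 38491 = 61·631

61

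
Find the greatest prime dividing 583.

53

583 = 11 · 53
53 is prime.
So 583 = 11 · 53; the largest prime factor is 53.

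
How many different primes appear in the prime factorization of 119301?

5

119301 = 3 · 39767
39767 = 7 · 5681
5681 = 13 · 437
437 = 19 · 23
119301 = 3 · 7 · 13 · 19 · 23, which has 5 distinct prime factors.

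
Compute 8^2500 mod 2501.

8^1 ≡ 8 (mod 2501)
8^2 ≡ 8^2 = 64 ≡ 64 (mod 2501)
8^4 ≡ 64^2 = 4096 ≡ 1595 (mod 2501)
8^8 ≡ 1595^2 = 2544025 ≡ 508 (mod 2501)
8^16 ≡ 508^2 = 258064 ≡ 461 (mod 2501)
8^32 ≡ 461^2 = 212521 ≡ 2437 (mod 2501)
8^64 ≡ 2437^2 = 5938969 ≡ 1595 (mod 2501)
8^128 ≡ 1595^2 = 2544025 ≡ 508 (mod 2501)
8^256 ≡ 508^2 = 258064 ≡ 461 (mod 2501)
8^512 ≡ 461^2 = 212521 ≡ 2437 (mod 2501)
8^1024 ≡ 2437^2 = 5938969 ≡ 1595 (mod 2501)
8^2048 ≡ 1595^2 = 2544025 ≡ 508 (mod 2501)
2500 = 2048 + 256 + 128 + 64 + 4 in binary powers of 2.
So 8^2500 ≡ 508 · 461 · 508 · 1595 · 1595 ≡ 1 (mod 2501).
Since the result is 1, base 8 gives no evidence that 2501 is composite.

1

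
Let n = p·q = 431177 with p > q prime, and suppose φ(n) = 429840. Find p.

φ(n) = (p−1)(q−1) = n − (p+q) + 1, so p + q = 431177 − 429840 + 1 = 1338.
p and q are the roots of t² − 1338t + 431177 = 0.
Discriminant: 1338² − 4·431177 = 1790244 − 1724708 = 65536; √65536 = 256.
q = (1338 − 256)/2 = 541, p = (1338 + 256)/2 = 797.
Check: 541 · 797 = 431177.

797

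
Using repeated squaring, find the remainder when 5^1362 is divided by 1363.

306

5^1 ≡ 5 (mod 1363)
5^2 ≡ 5^2 = 25 ≡ 25 (mod 1363)
5^4 ≡ 25^2 = 625 ≡ 625 (mod 1363)
5^8 ≡ 625^2 = 390625 ≡ 807 (mod 1363)
5^16 ≡ 807^2 = 651249 ≡ 1098 (mod 1363)
5^32 ≡ 1098^2 = 1205604 ≡ 712 (mod 1363)
5^64 ≡ 712^2 = 506944 ≡ 1271 (mod 1363)
5^128 ≡ 1271^2 = 1615441 ≡ 286 (mod 1363)
5^256 ≡ 286^2 = 81796 ≡ 16 (mod 1363)
5^512 ≡ 16^2 = 256 ≡ 256 (mod 1363)
5^1024 ≡ 256^2 = 65536 ≡ 112 (mod 1363)
1362 = 1024 + 256 + 64 + 16 + 2 in binary powers of 2.
So 5^1362 ≡ 112 · 16 · 1271 · 1098 · 25 ≡ 306 (mod 1363).
Since 306 ≠ 1, base 5 is a Fermat witness: 1363 is composite.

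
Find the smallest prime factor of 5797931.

71

5797931 is odd.
Digit sum 41, not divisible by 3.
Ends in 1: not divisible by 5.
7: 5797931 = 7·828275 + 6
11: 5797931 = 11·527084 + 7
13: 5797931 = 13·445994 + 9
17: 5797931 = 17·341054 + 13
19: 5797931 = 19·305154 + 5
23: 5797931 = 23·252083 + 22
29: 5797931 = 29·199928 + 19
31: 5797931 = 31·187030 + 1
37: 5797931 = 37·156700 + 31
41: 5797931 = 41·141412 + 39
43: 5797931 = 43·134835 + 26
47: 5797931 = 47·123360 + 11
53: 5797931 = 53·109394 + 49
59: 5797931 = 59·98270 + 1
61: 5797931 = 61·95048 + 3
67: 5797931 = 67·86536 + 19
71: 5797931 = 71·81661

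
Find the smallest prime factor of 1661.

1661 is odd.
Digit sum 14, not divisible by 3.
Ends in 1: not divisible by 5.
7: 1661 = 7·237 + 2
11: 1661 = 11·151

11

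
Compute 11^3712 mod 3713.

11^1 ≡ 11 (mod 3713)
11^2 ≡ 11^2 = 121 ≡ 121 (mod 3713)
11^4 ≡ 121^2 = 14641 ≡ 3502 (mod 3713)
11^8 ≡ 3502^2 = 12264004 ≡ 3678 (mod 3713)
11^16 ≡ 3678^2 = 13527684 ≡ 1225 (mod 3713)
11^32 ≡ 1225^2 = 1500625 ≡ 573 (mod 3713)
11^64 ≡ 573^2 = 328329 ≡ 1585 (mod 3713)
11^128 ≡ 1585^2 = 2512225 ≡ 2237 (mod 3713)
11^256 ≡ 2237^2 = 5004169 ≡ 2758 (mod 3713)
11^512 ≡ 2758^2 = 7606564 ≡ 2340 (mod 3713)
11^1024 ≡ 2340^2 = 5475600 ≡ 2638 (mod 3713)
11^2048 ≡ 2638^2 = 6959044 ≡ 882 (mod 3713)
3712 = 2048 + 1024 + 512 + 128 in binary powers of 2.
So 11^3712 ≡ 882 · 2638 · 2340 · 2237 ≡ 2453 (mod 3713).
Since 2453 ≠ 1, base 11 is a Fermat witness: 3713 is composite.

2453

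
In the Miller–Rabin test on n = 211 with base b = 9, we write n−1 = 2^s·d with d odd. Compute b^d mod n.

1

211 − 1 = 210 = 2^1 · 105, so d = 105.
9^1 ≡ 9 (mod 211)
9^2 ≡ 9^2 = 81 ≡ 81 (mod 211)
9^4 ≡ 81^2 = 6561 ≡ 20 (mod 211)
9^8 ≡ 20^2 = 400 ≡ 189 (mod 211)
9^16 ≡ 189^2 = 35721 ≡ 62 (mod 211)
9^32 ≡ 62^2 = 3844 ≡ 46 (mod 211)
9^64 ≡ 46^2 = 2116 ≡ 6 (mod 211)
105 = 64 + 32 + 8 + 1 in binary powers of 2.
So 9^105 ≡ 6 · 46 · 189 · 9 ≡ 1 (mod 211).
Since 9^d ≡ 1 (mod 211), base 9 does not prove 211 composite.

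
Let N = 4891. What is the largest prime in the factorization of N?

4891 = 67 · 73
73 is prime.
So 4891 = 67 · 73; the largest prime factor is 73.

73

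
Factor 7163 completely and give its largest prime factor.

29

7163 = 13 · 551
551 = 19 · 29
29 is prime.
So 7163 = 13 · 19 · 29; the largest prime factor is 29.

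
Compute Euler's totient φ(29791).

Factor: 29791 = 31^3.
φ(29791) = 31^2·(31−1) = 28830.

28830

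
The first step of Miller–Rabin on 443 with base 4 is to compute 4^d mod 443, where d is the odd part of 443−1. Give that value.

1

443 − 1 = 442 = 2^1 · 221, so d = 221.
4^1 ≡ 4 (mod 443)
4^2 ≡ 4^2 = 16 ≡ 16 (mod 443)
4^4 ≡ 16^2 = 256 ≡ 256 (mod 443)
4^8 ≡ 256^2 = 65536 ≡ 415 (mod 443)
4^16 ≡ 415^2 = 172225 ≡ 341 (mod 443)
4^32 ≡ 341^2 = 116281 ≡ 215 (mod 443)
4^64 ≡ 215^2 = 46225 ≡ 153 (mod 443)
4^128 ≡ 153^2 = 23409 ≡ 373 (mod 443)
221 = 128 + 64 + 16 + 8 + 4 + 1 in binary powers of 2.
So 4^221 ≡ 373 · 153 · 341 · 415 · 256 · 4 ≡ 1 (mod 443).
Since 4^d ≡ 1 (mod 443), base 4 does not prove 443 composite.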